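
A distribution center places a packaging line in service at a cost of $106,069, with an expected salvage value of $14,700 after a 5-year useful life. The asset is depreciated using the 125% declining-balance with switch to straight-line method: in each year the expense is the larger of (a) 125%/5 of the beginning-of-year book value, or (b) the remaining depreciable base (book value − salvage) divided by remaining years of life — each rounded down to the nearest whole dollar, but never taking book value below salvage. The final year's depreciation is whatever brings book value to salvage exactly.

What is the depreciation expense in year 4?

$14,988

Depreciable base = $106,069 − $14,700 = $91,369.
Year 1: DB = ⌊$106,069 × 125%/5⌋ = $26,517; SL = ⌊$91,369/5⌋ = $18,273 → take DB $26,517. Book value $79,552.
Year 2: DB = ⌊$79,552 × 125%/5⌋ = $19,888; SL = ⌊$64,852/4⌋ = $16,213 → take DB $19,888. Book value $59,664.
Year 3: DB = ⌊$59,664 × 125%/5⌋ = $14,916; SL = ⌊$44,964/3⌋ = $14,988 → take SL $14,988. Book value $44,676.
Year 4: DB = ⌊$44,676 × 125%/5⌋ = $11,169; SL = ⌊$29,976/2⌋ = $14,988 → take SL $14,988. Book value $29,688.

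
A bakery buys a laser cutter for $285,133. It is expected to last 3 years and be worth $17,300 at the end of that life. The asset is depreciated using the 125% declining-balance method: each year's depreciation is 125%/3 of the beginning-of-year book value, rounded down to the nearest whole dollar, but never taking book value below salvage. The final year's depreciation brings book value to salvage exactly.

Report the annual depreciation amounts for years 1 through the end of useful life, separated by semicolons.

Depreciable base = $285,133 − $17,300 = $267,833.
Year 1: ⌊$285,133 × 125%/3⌋ = $118,805. Book value $166,328.
Year 2: ⌊$166,328 × 125%/3⌋ = $69,303. Book value $97,025.
Year 3 (final): $97,025 − $17,300 = $79,725. Book value $17,300.

$118,805; $69,303; $79,725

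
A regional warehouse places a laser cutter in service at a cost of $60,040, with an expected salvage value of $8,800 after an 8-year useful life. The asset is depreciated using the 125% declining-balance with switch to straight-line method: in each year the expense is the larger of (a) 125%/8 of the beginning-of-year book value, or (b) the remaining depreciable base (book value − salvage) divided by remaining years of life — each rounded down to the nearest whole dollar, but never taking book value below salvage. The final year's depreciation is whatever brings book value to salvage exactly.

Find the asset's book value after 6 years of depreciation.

Depreciable base = $60,040 − $8,800 = $51,240.
Year 1: DB = ⌊$60,040 × 125%/8⌋ = $9,381; SL = ⌊$51,240/8⌋ = $6,405 → take DB $9,381. Book value $50,659.
Year 2: DB = ⌊$50,659 × 125%/8⌋ = $7,915; SL = ⌊$41,859/7⌋ = $5,979 → take DB $7,915. Book value $42,744.
Year 3: DB = ⌊$42,744 × 125%/8⌋ = $6,678; SL = ⌊$33,944/6⌋ = $5,657 → take DB $6,678. Book value $36,066.
Year 4: DB = ⌊$36,066 × 125%/8⌋ = $5,635; SL = ⌊$27,266/5⌋ = $5,453 → take DB $5,635. Book value $30,431.
Year 5: DB = ⌊$30,431 × 125%/8⌋ = $4,754; SL = ⌊$21,631/4⌋ = $5,407 → take SL $5,407. Book value $25,024.
Year 6: DB = ⌊$25,024 × 125%/8⌋ = $3,910; SL = ⌊$16,224/3⌋ = $5,408 → take SL $5,408. Book value $19,616.

$19,616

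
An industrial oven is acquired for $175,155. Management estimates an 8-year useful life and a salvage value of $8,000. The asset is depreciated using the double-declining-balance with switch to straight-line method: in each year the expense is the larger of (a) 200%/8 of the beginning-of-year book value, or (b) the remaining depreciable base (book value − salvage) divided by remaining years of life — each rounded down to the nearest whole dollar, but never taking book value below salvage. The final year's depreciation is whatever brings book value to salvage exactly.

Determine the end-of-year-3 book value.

Depreciable base = $175,155 − $8,000 = $167,155.
Year 1: DB = ⌊$175,155 × 200%/8⌋ = $43,788; SL = ⌊$167,155/8⌋ = $20,894 → take DB $43,788. Book value $131,367.
Year 2: DB = ⌊$131,367 × 200%/8⌋ = $32,841; SL = ⌊$123,367/7⌋ = $17,623 → take DB $32,841. Book value $98,526.
Year 3: DB = ⌊$98,526 × 200%/8⌋ = $24,631; SL = ⌊$90,526/6⌋ = $15,087 → take DB $24,631. Book value $73,895.

$73,895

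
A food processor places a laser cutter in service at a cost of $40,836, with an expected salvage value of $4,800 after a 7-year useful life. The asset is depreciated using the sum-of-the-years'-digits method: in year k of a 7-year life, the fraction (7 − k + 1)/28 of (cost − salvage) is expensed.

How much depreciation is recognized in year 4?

$5,148

Depreciable base = $40,836 − $4,800 = $36,036.
Sum of the years' digits = 7+6+5+4+3+2+1 = 28.
Year 1: $36,036 × 7/28 = $9,009. Book value $31,827.
Year 2: $36,036 × 6/28 = $7,722. Book value $24,105.
Year 3: $36,036 × 5/28 = $6,435. Book value $17,670.
Year 4: $36,036 × 4/28 = $5,148. Book value $12,522.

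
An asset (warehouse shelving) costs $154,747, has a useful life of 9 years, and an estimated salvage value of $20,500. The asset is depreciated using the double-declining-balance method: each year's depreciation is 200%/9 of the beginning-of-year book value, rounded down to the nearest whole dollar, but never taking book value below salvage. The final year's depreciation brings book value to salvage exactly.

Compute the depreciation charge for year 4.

$16,180

Depreciable base = $154,747 − $20,500 = $134,247.
Year 1: ⌊$154,747 × 200%/9⌋ = $34,388. Book value $120,359.
Year 2: ⌊$120,359 × 200%/9⌋ = $26,746. Book value $93,613.
Year 3: ⌊$93,613 × 200%/9⌋ = $20,802. Book value $72,811.
Year 4: ⌊$72,811 × 200%/9⌋ = $16,180. Book value $56,631.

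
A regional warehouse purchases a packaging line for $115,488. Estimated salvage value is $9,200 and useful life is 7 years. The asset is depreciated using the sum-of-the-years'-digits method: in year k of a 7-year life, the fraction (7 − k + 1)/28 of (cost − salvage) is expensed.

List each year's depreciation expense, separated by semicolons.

$26,572; $22,776; $18,980; $15,184; $11,388; $7,592; $3,796

Depreciable base = $115,488 − $9,200 = $106,288.
Sum of the years' digits = 7+6+5+4+3+2+1 = 28.
Year 1: $106,288 × 7/28 = $26,572. Book value $88,916.
Year 2: $106,288 × 6/28 = $22,776. Book value $66,140.
Year 3: $106,288 × 5/28 = $18,980. Book value $47,160.
Year 4: $106,288 × 4/28 = $15,184. Book value $31,976.
Year 5: $106,288 × 3/28 = $11,388. Book value $20,588.
Year 6: $106,288 × 2/28 = $7,592. Book value $12,996.
Year 7: $106,288 × 1/28 = $3,796. Book value $9,200.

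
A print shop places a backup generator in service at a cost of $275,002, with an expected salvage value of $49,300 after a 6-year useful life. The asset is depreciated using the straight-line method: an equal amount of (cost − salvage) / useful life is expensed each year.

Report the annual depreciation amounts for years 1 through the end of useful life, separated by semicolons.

Depreciable base = $275,002 − $49,300 = $225,702.
Annual expense = $225,702 / 6 = $37,617.
End of year 1: book value $237,385.
End of year 2: book value $199,768.
End of year 3: book value $162,151.
End of year 4: book value $124,534.
End of year 5: book value $86,917.
End of year 6: book value $49,300.

$37,617; $37,617; $37,617; $37,617; $37,617; $37,617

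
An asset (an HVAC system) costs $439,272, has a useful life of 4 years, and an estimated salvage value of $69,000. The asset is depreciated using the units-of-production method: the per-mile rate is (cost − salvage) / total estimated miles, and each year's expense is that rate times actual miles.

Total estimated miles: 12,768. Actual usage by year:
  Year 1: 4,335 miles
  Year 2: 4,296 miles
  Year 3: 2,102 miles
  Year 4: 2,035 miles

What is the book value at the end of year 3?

$128,015

Depreciable base = $439,272 − $69,000 = $370,272.
Rate = $370,272 / 12,768 miles = $29 per mile.
Year 1: 4,335 × $29 = $125,715. Book value $313,557.
Year 2: 4,296 × $29 = $124,584. Book value $188,973.
Year 3: 2,102 × $29 = $60,958. Book value $128,015.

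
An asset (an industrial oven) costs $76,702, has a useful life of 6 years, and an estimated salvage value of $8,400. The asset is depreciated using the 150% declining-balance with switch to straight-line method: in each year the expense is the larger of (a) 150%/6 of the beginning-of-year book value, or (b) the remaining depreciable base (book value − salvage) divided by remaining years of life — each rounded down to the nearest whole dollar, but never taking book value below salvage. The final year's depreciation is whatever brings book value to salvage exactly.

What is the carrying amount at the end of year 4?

$24,270

Depreciable base = $76,702 − $8,400 = $68,302.
Year 1: DB = ⌊$76,702 × 150%/6⌋ = $19,175; SL = ⌊$68,302/6⌋ = $11,383 → take DB $19,175. Book value $57,527.
Year 2: DB = ⌊$57,527 × 150%/6⌋ = $14,381; SL = ⌊$49,127/5⌋ = $9,825 → take DB $14,381. Book value $43,146.
Year 3: DB = ⌊$43,146 × 150%/6⌋ = $10,786; SL = ⌊$34,746/4⌋ = $8,686 → take DB $10,786. Book value $32,360.
Year 4: DB = ⌊$32,360 × 150%/6⌋ = $8,090; SL = ⌊$23,960/3⌋ = $7,986 → take DB $8,090. Book value $24,270.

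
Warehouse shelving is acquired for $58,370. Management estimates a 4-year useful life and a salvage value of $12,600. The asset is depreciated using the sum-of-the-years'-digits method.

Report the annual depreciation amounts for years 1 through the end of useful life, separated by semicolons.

Depreciable base = $58,370 − $12,600 = $45,770.
Sum of the years' digits = 4+3+2+1 = 10.
Year 1: $45,770 × 4/10 = $18,308. Book value $40,062.
Year 2: $45,770 × 3/10 = $13,731. Book value $26,331.
Year 3: $45,770 × 2/10 = $9,154. Book value $17,177.
Year 4: $45,770 × 1/10 = $4,577. Book value $12,600.

$18,308; $13,731; $9,154; $4,577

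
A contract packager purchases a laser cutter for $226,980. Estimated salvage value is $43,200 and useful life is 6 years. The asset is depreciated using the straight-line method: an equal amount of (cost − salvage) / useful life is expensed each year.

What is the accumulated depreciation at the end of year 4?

Depreciable base = $226,980 − $43,200 = $183,780.
Annual expense = $183,780 / 6 = $30,630.
End of year 1: book value $196,350.
End of year 2: book value $165,720.
End of year 3: book value $135,090.
End of year 4: book value $104,460.
Accumulated through year 4 = $226,980 − $104,460 = $122,520.

$122,520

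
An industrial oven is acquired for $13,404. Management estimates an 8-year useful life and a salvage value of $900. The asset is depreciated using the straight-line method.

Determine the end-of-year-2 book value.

Depreciable base = $13,404 − $900 = $12,504.
Annual expense = $12,504 / 8 = $1,563.
End of year 1: book value $11,841.
End of year 2: book value $10,278.

$10,278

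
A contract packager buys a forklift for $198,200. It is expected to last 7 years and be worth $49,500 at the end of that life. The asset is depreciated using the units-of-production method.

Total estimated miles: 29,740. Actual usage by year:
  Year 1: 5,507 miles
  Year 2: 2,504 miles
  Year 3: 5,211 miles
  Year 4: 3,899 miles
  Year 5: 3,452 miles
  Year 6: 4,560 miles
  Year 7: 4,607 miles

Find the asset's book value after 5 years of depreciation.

Depreciable base = $198,200 − $49,500 = $148,700.
Rate = $148,700 / 29,740 miles = $5 per mile.
Year 1: 5,507 × $5 = $27,535. Book value $170,665.
Year 2: 2,504 × $5 = $12,520. Book value $158,145.
Year 3: 5,211 × $5 = $26,055. Book value $132,090.
Year 4: 3,899 × $5 = $19,495. Book value $112,595.
Year 5: 3,452 × $5 = $17,260. Book value $95,335.

$95,335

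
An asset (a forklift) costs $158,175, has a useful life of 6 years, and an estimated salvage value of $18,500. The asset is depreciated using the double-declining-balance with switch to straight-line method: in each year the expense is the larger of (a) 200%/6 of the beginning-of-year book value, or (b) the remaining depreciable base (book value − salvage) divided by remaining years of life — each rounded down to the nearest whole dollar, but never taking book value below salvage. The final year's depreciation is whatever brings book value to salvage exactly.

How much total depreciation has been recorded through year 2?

Depreciable base = $158,175 − $18,500 = $139,675.
Year 1: DB = ⌊$158,175 × 200%/6⌋ = $52,725; SL = ⌊$139,675/6⌋ = $23,279 → take DB $52,725. Book value $105,450.
Year 2: DB = ⌊$105,450 × 200%/6⌋ = $35,150; SL = ⌊$86,950/5⌋ = $17,390 → take DB $35,150. Book value $70,300.
Accumulated through year 2 = $158,175 − $70,300 = $87,875.

$87,875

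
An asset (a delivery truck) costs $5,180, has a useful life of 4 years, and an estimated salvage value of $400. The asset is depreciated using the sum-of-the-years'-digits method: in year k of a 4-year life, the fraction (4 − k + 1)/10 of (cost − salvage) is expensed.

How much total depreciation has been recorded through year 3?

Depreciable base = $5,180 − $400 = $4,780.
Sum of the years' digits = 4+3+2+1 = 10.
Year 1: $4,780 × 4/10 = $1,912. Book value $3,268.
Year 2: $4,780 × 3/10 = $1,434. Book value $1,834.
Year 3: $4,780 × 2/10 = $956. Book value $878.
Accumulated through year 3 = $5,180 − $878 = $4,302.

$4,302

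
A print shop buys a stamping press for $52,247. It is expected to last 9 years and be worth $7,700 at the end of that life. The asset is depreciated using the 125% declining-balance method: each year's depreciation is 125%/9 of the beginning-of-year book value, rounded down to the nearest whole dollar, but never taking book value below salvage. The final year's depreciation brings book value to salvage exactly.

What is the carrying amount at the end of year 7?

$18,346

Depreciable base = $52,247 − $7,700 = $44,547.
Year 1: ⌊$52,247 × 125%/9⌋ = $7,256. Book value $44,991.
Year 2: ⌊$44,991 × 125%/9⌋ = $6,248. Book value $38,743.
Year 3: ⌊$38,743 × 125%/9⌋ = $5,380. Book value $33,363.
Year 4: ⌊$33,363 × 125%/9⌋ = $4,633. Book value $28,730.
Year 5: ⌊$28,730 × 125%/9⌋ = $3,990. Book value $24,740.
Year 6: ⌊$24,740 × 125%/9⌋ = $3,436. Book value $21,304.
Year 7: ⌊$21,304 × 125%/9⌋ = $2,958. Book value $18,346.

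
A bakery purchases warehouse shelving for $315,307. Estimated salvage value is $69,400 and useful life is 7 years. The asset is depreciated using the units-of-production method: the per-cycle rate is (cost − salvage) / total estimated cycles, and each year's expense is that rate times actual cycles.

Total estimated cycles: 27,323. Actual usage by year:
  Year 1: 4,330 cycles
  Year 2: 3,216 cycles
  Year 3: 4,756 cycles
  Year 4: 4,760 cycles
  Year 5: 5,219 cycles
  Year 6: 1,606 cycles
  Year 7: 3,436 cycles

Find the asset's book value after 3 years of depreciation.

Depreciable base = $315,307 − $69,400 = $245,907.
Rate = $245,907 / 27,323 cycles = $9 per cycle.
Year 1: 4,330 × $9 = $38,970. Book value $276,337.
Year 2: 3,216 × $9 = $28,944. Book value $247,393.
Year 3: 4,756 × $9 = $42,804. Book value $204,589.

$204,589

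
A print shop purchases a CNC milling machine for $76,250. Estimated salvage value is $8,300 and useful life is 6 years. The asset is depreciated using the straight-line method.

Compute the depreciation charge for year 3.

$11,325

Depreciable base = $76,250 − $8,300 = $67,950.
Annual expense = $67,950 / 6 = $11,325.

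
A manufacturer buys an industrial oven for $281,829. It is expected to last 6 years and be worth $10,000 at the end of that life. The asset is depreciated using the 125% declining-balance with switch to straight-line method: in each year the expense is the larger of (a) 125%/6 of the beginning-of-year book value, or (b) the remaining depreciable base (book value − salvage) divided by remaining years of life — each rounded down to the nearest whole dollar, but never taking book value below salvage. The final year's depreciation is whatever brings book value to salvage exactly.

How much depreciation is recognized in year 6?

Depreciable base = $281,829 − $10,000 = $271,829.
Year 1: DB = ⌊$281,829 × 125%/6⌋ = $58,714; SL = ⌊$271,829/6⌋ = $45,304 → take DB $58,714. Book value $223,115.
Year 2: DB = ⌊$223,115 × 125%/6⌋ = $46,482; SL = ⌊$213,115/5⌋ = $42,623 → take DB $46,482. Book value $176,633.
Year 3: DB = ⌊$176,633 × 125%/6⌋ = $36,798; SL = ⌊$166,633/4⌋ = $41,658 → take SL $41,658. Book value $134,975.
Year 4: DB = ⌊$134,975 × 125%/6⌋ = $28,119; SL = ⌊$124,975/3⌋ = $41,658 → take SL $41,658. Book value $93,317.
Year 5: DB = ⌊$93,317 × 125%/6⌋ = $19,441; SL = ⌊$83,317/2⌋ = $41,658 → take SL $41,658. Book value $51,659.
Year 6 (final): $51,659 − $10,000 = $41,659. Book value $10,000.

$41,659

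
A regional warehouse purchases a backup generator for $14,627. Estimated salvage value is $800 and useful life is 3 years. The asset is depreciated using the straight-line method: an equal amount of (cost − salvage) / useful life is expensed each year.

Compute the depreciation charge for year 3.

$4,609

Depreciable base = $14,627 − $800 = $13,827.
Annual expense = $13,827 / 3 = $4,609.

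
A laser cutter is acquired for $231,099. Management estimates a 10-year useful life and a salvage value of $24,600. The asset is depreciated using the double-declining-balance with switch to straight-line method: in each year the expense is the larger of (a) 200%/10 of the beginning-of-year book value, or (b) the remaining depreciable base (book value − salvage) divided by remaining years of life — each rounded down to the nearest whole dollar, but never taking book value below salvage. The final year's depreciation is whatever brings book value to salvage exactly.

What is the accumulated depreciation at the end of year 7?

Depreciable base = $231,099 − $24,600 = $206,499.
Year 1: DB = ⌊$231,099 × 200%/10⌋ = $46,219; SL = ⌊$206,499/10⌋ = $20,649 → take DB $46,219. Book value $184,880.
Year 2: DB = ⌊$184,880 × 200%/10⌋ = $36,976; SL = ⌊$160,280/9⌋ = $17,808 → take DB $36,976. Book value $147,904.
Year 3: DB = ⌊$147,904 × 200%/10⌋ = $29,580; SL = ⌊$123,304/8⌋ = $15,413 → take DB $29,580. Book value $118,324.
Year 4: DB = ⌊$118,324 × 200%/10⌋ = $23,664; SL = ⌊$93,724/7⌋ = $13,389 → take DB $23,664. Book value $94,660.
Year 5: DB = ⌊$94,660 × 200%/10⌋ = $18,932; SL = ⌊$70,060/6⌋ = $11,676 → take DB $18,932. Book value $75,728.
Year 6: DB = ⌊$75,728 × 200%/10⌋ = $15,145; SL = ⌊$51,128/5⌋ = $10,225 → take DB $15,145. Book value $60,583.
Year 7: DB = ⌊$60,583 × 200%/10⌋ = $12,116; SL = ⌊$35,983/4⌋ = $8,995 → take DB $12,116. Book value $48,467.
Accumulated through year 7 = $231,099 − $48,467 = $182,632.

$182,632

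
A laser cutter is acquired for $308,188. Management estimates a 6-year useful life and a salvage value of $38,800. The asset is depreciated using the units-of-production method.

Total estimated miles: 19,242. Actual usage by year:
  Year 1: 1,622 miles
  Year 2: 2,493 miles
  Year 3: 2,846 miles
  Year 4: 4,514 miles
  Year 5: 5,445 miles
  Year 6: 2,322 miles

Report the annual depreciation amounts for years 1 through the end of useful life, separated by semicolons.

$22,708; $34,902; $39,844; $63,196; $76,230; $32,508

Depreciable base = $308,188 − $38,800 = $269,388.
Rate = $269,388 / 19,242 miles = $14 per mile.
Year 1: 1,622 × $14 = $22,708. Book value $285,480.
Year 2: 2,493 × $14 = $34,902. Book value $250,578.
Year 3: 2,846 × $14 = $39,844. Book value $210,734.
Year 4: 4,514 × $14 = $63,196. Book value $147,538.
Year 5: 5,445 × $14 = $76,230. Book value $71,308.
Year 6: 2,322 × $14 = $32,508. Book value $38,800.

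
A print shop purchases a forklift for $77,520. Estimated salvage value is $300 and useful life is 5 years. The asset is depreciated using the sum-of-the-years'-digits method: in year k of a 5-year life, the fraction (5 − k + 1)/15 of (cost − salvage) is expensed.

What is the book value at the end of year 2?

$31,188

Depreciable base = $77,520 − $300 = $77,220.
Sum of the years' digits = 5+4+3+2+1 = 15.
Year 1: $77,220 × 5/15 = $25,740. Book value $51,780.
Year 2: $77,220 × 4/15 = $20,592. Book value $31,188.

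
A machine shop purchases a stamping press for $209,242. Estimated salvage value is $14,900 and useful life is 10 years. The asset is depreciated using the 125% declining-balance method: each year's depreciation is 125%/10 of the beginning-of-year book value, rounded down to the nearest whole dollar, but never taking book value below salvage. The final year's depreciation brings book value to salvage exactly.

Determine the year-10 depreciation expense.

Depreciable base = $209,242 − $14,900 = $194,342.
Year 1: ⌊$209,242 × 125%/10⌋ = $26,155. Book value $183,087.
Year 2: ⌊$183,087 × 125%/10⌋ = $22,885. Book value $160,202.
Year 3: ⌊$160,202 × 125%/10⌋ = $20,025. Book value $140,177.
Year 4: ⌊$140,177 × 125%/10⌋ = $17,522. Book value $122,655.
Year 5: ⌊$122,655 × 125%/10⌋ = $15,331. Book value $107,324.
Year 6: ⌊$107,324 × 125%/10⌋ = $13,415. Book value $93,909.
Year 7: ⌊$93,909 × 125%/10⌋ = $11,738. Book value $82,171.
Year 8: ⌊$82,171 × 125%/10⌋ = $10,271. Book value $71,900.
Year 9: ⌊$71,900 × 125%/10⌋ = $8,987. Book value $62,913.
Year 10 (final): $62,913 − $14,900 = $48,013. Book value $14,900.

$48,013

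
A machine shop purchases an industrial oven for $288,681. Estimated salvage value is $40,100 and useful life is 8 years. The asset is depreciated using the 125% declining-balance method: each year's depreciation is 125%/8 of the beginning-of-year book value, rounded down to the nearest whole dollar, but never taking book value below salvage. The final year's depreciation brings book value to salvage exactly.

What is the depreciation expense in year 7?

$16,275

Depreciable base = $288,681 − $40,100 = $248,581.
Year 1: ⌊$288,681 × 125%/8⌋ = $45,106. Book value $243,575.
Year 2: ⌊$243,575 × 125%/8⌋ = $38,058. Book value $205,517.
Year 3: ⌊$205,517 × 125%/8⌋ = $32,112. Book value $173,405.
Year 4: ⌊$173,405 × 125%/8⌋ = $27,094. Book value $146,311.
Year 5: ⌊$146,311 × 125%/8⌋ = $22,861. Book value $123,450.
Year 6: ⌊$123,450 × 125%/8⌋ = $19,289. Book value $104,161.
Year 7: ⌊$104,161 × 125%/8⌋ = $16,275. Book value $87,886.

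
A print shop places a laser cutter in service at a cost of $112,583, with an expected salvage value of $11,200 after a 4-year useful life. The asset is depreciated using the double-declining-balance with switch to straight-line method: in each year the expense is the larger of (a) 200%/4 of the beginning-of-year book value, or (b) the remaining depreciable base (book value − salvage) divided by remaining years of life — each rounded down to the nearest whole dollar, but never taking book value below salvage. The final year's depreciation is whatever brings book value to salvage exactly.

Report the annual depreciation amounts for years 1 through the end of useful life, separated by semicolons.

Depreciable base = $112,583 − $11,200 = $101,383.
Year 1: DB = ⌊$112,583 × 200%/4⌋ = $56,291; SL = ⌊$101,383/4⌋ = $25,345 → take DB $56,291. Book value $56,292.
Year 2: DB = ⌊$56,292 × 200%/4⌋ = $28,146; SL = ⌊$45,092/3⌋ = $15,030 → take DB $28,146. Book value $28,146.
Year 3: DB = ⌊$28,146 × 200%/4⌋ = $14,073; SL = ⌊$16,946/2⌋ = $8,473 → take DB $14,073. Book value $14,073.
Year 4 (final): $14,073 − $11,200 = $2,873. Book value $11,200.

$56,291; $28,146; $14,073; $2,873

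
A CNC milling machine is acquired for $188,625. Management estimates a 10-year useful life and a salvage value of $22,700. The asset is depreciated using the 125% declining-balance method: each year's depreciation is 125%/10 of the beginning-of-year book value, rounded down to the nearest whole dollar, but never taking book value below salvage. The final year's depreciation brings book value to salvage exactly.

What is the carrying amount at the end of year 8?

$64,815

Depreciable base = $188,625 − $22,700 = $165,925.
Year 1: ⌊$188,625 × 125%/10⌋ = $23,578. Book value $165,047.
Year 2: ⌊$165,047 × 125%/10⌋ = $20,630. Book value $144,417.
Year 3: ⌊$144,417 × 125%/10⌋ = $18,052. Book value $126,365.
Year 4: ⌊$126,365 × 125%/10⌋ = $15,795. Book value $110,570.
Year 5: ⌊$110,570 × 125%/10⌋ = $13,821. Book value $96,749.
Year 6: ⌊$96,749 × 125%/10⌋ = $12,093. Book value $84,656.
Year 7: ⌊$84,656 × 125%/10⌋ = $10,582. Book value $74,074.
Year 8: ⌊$74,074 × 125%/10⌋ = $9,259. Book value $64,815.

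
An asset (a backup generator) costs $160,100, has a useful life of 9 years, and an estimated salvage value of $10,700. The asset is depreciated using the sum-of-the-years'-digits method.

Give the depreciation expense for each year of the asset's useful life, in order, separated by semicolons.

$29,880; $26,560; $23,240; $19,920; $16,600; $13,280; $9,960; $6,640; $3,320

Depreciable base = $160,100 − $10,700 = $149,400.
Sum of the years' digits = 9+8+7+6+5+4+3+2+1 = 45.
Year 1: $149,400 × 9/45 = $29,880. Book value $130,220.
Year 2: $149,400 × 8/45 = $26,560. Book value $103,660.
Year 3: $149,400 × 7/45 = $23,240. Book value $80,420.
Year 4: $149,400 × 6/45 = $19,920. Book value $60,500.
Year 5: $149,400 × 5/45 = $16,600. Book value $43,900.
Year 6: $149,400 × 4/45 = $13,280. Book value $30,620.
Year 7: $149,400 × 3/45 = $9,960. Book value $20,660.
Year 8: $149,400 × 2/45 = $6,640. Book value $14,020.
Year 9: $149,400 × 1/45 = $3,320. Book value $10,700.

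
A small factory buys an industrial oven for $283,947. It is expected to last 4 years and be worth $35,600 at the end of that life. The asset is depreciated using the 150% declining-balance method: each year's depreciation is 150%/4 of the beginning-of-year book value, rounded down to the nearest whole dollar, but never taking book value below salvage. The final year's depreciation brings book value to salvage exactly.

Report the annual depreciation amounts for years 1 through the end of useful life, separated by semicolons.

$106,480; $66,550; $41,593; $33,724

Depreciable base = $283,947 − $35,600 = $248,347.
Year 1: ⌊$283,947 × 150%/4⌋ = $106,480. Book value $177,467.
Year 2: ⌊$177,467 × 150%/4⌋ = $66,550. Book value $110,917.
Year 3: ⌊$110,917 × 150%/4⌋ = $41,593. Book value $69,324.
Year 4 (final): $69,324 − $35,600 = $33,724. Book value $35,600.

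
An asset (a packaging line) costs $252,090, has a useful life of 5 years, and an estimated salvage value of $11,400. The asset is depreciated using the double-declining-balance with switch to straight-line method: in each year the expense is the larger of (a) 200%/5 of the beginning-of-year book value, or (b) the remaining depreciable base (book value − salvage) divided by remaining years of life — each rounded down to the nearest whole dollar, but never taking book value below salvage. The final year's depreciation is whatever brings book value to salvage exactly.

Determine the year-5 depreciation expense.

Depreciable base = $252,090 − $11,400 = $240,690.
Year 1: DB = ⌊$252,090 × 200%/5⌋ = $100,836; SL = ⌊$240,690/5⌋ = $48,138 → take DB $100,836. Book value $151,254.
Year 2: DB = ⌊$151,254 × 200%/5⌋ = $60,501; SL = ⌊$139,854/4⌋ = $34,963 → take DB $60,501. Book value $90,753.
Year 3: DB = ⌊$90,753 × 200%/5⌋ = $36,301; SL = ⌊$79,353/3⌋ = $26,451 → take DB $36,301. Book value $54,452.
Year 4: DB = ⌊$54,452 × 200%/5⌋ = $21,780; SL = ⌊$43,052/2⌋ = $21,526 → take DB $21,780. Book value $32,672.
Year 5 (final): $32,672 − $11,400 = $21,272. Book value $11,400.

$21,272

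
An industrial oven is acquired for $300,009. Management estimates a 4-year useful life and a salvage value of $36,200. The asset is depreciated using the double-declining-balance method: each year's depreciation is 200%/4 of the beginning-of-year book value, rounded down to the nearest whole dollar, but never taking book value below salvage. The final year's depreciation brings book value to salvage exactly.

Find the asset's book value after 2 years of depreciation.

$75,003

Depreciable base = $300,009 − $36,200 = $263,809.
Year 1: ⌊$300,009 × 200%/4⌋ = $150,004. Book value $150,005.
Year 2: ⌊$150,005 × 200%/4⌋ = $75,002. Book value $75,003.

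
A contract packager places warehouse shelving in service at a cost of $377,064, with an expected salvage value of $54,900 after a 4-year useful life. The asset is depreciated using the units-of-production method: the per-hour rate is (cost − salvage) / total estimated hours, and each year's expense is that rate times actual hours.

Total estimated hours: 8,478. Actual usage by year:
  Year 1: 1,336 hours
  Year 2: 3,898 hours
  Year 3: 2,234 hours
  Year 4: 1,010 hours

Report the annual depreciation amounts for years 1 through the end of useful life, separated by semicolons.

$50,768; $148,124; $84,892; $38,380

Depreciable base = $377,064 − $54,900 = $322,164.
Rate = $322,164 / 8,478 hours = $38 per hour.
Year 1: 1,336 × $38 = $50,768. Book value $326,296.
Year 2: 3,898 × $38 = $148,124. Book value $178,172.
Year 3: 2,234 × $38 = $84,892. Book value $93,280.
Year 4: 1,010 × $38 = $38,380. Book value $54,900.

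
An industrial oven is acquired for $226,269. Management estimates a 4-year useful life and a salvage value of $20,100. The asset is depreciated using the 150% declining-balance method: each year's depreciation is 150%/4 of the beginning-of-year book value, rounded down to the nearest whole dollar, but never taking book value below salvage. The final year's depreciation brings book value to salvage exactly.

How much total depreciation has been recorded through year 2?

$137,882

Depreciable base = $226,269 − $20,100 = $206,169.
Year 1: ⌊$226,269 × 150%/4⌋ = $84,850. Book value $141,419.
Year 2: ⌊$141,419 × 150%/4⌋ = $53,032. Book value $88,387.
Accumulated through year 2 = $226,269 − $88,387 = $137,882.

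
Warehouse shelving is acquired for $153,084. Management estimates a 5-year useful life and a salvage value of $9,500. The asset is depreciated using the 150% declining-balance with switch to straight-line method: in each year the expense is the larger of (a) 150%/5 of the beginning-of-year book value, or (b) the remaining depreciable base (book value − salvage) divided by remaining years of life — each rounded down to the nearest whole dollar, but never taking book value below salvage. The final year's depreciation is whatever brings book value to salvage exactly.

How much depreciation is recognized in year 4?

$21,504

Depreciable base = $153,084 − $9,500 = $143,584.
Year 1: DB = ⌊$153,084 × 150%/5⌋ = $45,925; SL = ⌊$143,584/5⌋ = $28,716 → take DB $45,925. Book value $107,159.
Year 2: DB = ⌊$107,159 × 150%/5⌋ = $32,147; SL = ⌊$97,659/4⌋ = $24,414 → take DB $32,147. Book value $75,012.
Year 3: DB = ⌊$75,012 × 150%/5⌋ = $22,503; SL = ⌊$65,512/3⌋ = $21,837 → take DB $22,503. Book value $52,509.
Year 4: DB = ⌊$52,509 × 150%/5⌋ = $15,752; SL = ⌊$43,009/2⌋ = $21,504 → take SL $21,504. Book value $31,005.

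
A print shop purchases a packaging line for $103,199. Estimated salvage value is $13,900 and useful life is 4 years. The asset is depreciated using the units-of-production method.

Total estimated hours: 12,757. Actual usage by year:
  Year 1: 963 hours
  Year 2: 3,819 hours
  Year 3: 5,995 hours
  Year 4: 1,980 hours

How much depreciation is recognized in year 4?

$13,860

Depreciable base = $103,199 − $13,900 = $89,299.
Rate = $89,299 / 12,757 hours = $7 per hour.
Year 1: 963 × $7 = $6,741. Book value $96,458.
Year 2: 3,819 × $7 = $26,733. Book value $69,725.
Year 3: 5,995 × $7 = $41,965. Book value $27,760.
Year 4: 1,980 × $7 = $13,860. Book value $13,900.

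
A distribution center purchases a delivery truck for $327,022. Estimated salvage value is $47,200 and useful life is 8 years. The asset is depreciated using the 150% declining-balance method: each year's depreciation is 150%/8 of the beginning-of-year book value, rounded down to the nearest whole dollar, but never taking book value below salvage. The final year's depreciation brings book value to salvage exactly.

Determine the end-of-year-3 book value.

Depreciable base = $327,022 − $47,200 = $279,822.
Year 1: ⌊$327,022 × 150%/8⌋ = $61,316. Book value $265,706.
Year 2: ⌊$265,706 × 150%/8⌋ = $49,819. Book value $215,887.
Year 3: ⌊$215,887 × 150%/8⌋ = $40,478. Book value $175,409.

$175,409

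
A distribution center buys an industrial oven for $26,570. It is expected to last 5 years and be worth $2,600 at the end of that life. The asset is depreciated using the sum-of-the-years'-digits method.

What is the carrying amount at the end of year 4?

Depreciable base = $26,570 − $2,600 = $23,970.
Sum of the years' digits = 5+4+3+2+1 = 15.
Year 1: $23,970 × 5/15 = $7,990. Book value $18,580.
Year 2: $23,970 × 4/15 = $6,392. Book value $12,188.
Year 3: $23,970 × 3/15 = $4,794. Book value $7,394.
Year 4: $23,970 × 2/15 = $3,196. Book value $4,198.

$4,198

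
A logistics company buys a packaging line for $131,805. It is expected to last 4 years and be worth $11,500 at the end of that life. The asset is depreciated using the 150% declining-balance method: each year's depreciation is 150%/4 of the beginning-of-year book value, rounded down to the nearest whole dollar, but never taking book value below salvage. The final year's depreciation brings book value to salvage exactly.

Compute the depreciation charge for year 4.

Depreciable base = $131,805 − $11,500 = $120,305.
Year 1: ⌊$131,805 × 150%/4⌋ = $49,426. Book value $82,379.
Year 2: ⌊$82,379 × 150%/4⌋ = $30,892. Book value $51,487.
Year 3: ⌊$51,487 × 150%/4⌋ = $19,307. Book value $32,180.
Year 4 (final): $32,180 − $11,500 = $20,680. Book value $11,500.

$20,680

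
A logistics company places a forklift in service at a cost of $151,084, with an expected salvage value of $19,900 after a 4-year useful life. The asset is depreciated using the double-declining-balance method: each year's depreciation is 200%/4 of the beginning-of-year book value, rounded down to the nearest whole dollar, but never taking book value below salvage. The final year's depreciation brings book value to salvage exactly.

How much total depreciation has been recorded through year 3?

$131,184

Depreciable base = $151,084 − $19,900 = $131,184.
Year 1: ⌊$151,084 × 200%/4⌋ = $75,542. Book value $75,542.
Year 2: ⌊$75,542 × 200%/4⌋ = $37,771. Book value $37,771.
Year 3: ⌊$37,771 × 200%/4⌋ = $18,885, capped at $17,871. Book value $19,900.
Accumulated through year 3 = $151,084 − $19,900 = $131,184.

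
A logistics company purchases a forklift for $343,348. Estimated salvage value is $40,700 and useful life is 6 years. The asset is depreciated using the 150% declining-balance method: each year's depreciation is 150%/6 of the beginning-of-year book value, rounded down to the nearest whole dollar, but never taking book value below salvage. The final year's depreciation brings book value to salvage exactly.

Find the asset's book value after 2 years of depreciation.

Depreciable base = $343,348 − $40,700 = $302,648.
Year 1: ⌊$343,348 × 150%/6⌋ = $85,837. Book value $257,511.
Year 2: ⌊$257,511 × 150%/6⌋ = $64,377. Book value $193,134.

$193,134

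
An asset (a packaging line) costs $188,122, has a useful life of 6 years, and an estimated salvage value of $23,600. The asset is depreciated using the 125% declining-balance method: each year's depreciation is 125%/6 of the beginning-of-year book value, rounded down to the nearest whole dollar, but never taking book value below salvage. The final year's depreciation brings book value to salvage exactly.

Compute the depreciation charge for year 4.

Depreciable base = $188,122 − $23,600 = $164,522.
Year 1: ⌊$188,122 × 125%/6⌋ = $39,192. Book value $148,930.
Year 2: ⌊$148,930 × 125%/6⌋ = $31,027. Book value $117,903.
Year 3: ⌊$117,903 × 125%/6⌋ = $24,563. Book value $93,340.
Year 4: ⌊$93,340 × 125%/6⌋ = $19,445. Book value $73,895.

$19,445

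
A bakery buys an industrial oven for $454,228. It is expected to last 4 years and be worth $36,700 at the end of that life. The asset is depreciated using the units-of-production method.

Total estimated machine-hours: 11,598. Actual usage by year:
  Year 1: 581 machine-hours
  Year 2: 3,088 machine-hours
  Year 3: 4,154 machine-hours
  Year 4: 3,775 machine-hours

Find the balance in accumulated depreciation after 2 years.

$132,084

Depreciable base = $454,228 − $36,700 = $417,528.
Rate = $417,528 / 11,598 machine-hours = $36 per machine-hour.
Year 1: 581 × $36 = $20,916. Book value $433,312.
Year 2: 3,088 × $36 = $111,168. Book value $322,144.
Accumulated through year 2 = $454,228 − $322,144 = $132,084.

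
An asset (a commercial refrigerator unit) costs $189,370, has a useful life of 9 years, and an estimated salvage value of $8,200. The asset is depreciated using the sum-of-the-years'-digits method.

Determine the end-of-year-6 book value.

$32,356

Depreciable base = $189,370 − $8,200 = $181,170.
Sum of the years' digits = 9+8+7+6+5+4+3+2+1 = 45.
Year 1: $181,170 × 9/45 = $36,234. Book value $153,136.
Year 2: $181,170 × 8/45 = $32,208. Book value $120,928.
Year 3: $181,170 × 7/45 = $28,182. Book value $92,746.
Year 4: $181,170 × 6/45 = $24,156. Book value $68,590.
Year 5: $181,170 × 5/45 = $20,130. Book value $48,460.
Year 6: $181,170 × 4/45 = $16,104. Book value $32,356.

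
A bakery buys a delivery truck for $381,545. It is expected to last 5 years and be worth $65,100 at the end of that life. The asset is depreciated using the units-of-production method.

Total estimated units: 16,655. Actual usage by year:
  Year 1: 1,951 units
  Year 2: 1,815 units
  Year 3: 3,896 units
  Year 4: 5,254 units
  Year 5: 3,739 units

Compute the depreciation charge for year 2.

Depreciable base = $381,545 − $65,100 = $316,445.
Rate = $316,445 / 16,655 units = $19 per unit.
Year 1: 1,951 × $19 = $37,069. Book value $344,476.
Year 2: 1,815 × $19 = $34,485. Book value $309,991.

$34,485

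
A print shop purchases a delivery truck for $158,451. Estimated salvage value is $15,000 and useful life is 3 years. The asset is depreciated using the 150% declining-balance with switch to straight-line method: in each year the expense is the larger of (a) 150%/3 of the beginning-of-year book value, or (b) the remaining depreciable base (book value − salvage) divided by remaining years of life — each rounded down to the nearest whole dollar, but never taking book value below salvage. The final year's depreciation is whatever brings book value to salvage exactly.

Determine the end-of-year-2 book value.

Depreciable base = $158,451 − $15,000 = $143,451.
Year 1: DB = ⌊$158,451 × 150%/3⌋ = $79,225; SL = ⌊$143,451/3⌋ = $47,817 → take DB $79,225. Book value $79,226.
Year 2: DB = ⌊$79,226 × 150%/3⌋ = $39,613; SL = ⌊$64,226/2⌋ = $32,113 → take DB $39,613. Book value $39,613.

$39,613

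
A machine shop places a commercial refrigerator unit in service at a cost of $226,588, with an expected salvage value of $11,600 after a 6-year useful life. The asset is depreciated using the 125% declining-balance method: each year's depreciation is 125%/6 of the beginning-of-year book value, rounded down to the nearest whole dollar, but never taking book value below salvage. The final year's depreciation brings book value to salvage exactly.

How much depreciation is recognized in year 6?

$58,863

Depreciable base = $226,588 − $11,600 = $214,988.
Year 1: ⌊$226,588 × 125%/6⌋ = $47,205. Book value $179,383.
Year 2: ⌊$179,383 × 125%/6⌋ = $37,371. Book value $142,012.
Year 3: ⌊$142,012 × 125%/6⌋ = $29,585. Book value $112,427.
Year 4: ⌊$112,427 × 125%/6⌋ = $23,422. Book value $89,005.
Year 5: ⌊$89,005 × 125%/6⌋ = $18,542. Book value $70,463.
Year 6 (final): $70,463 − $11,600 = $58,863. Book value $11,600.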